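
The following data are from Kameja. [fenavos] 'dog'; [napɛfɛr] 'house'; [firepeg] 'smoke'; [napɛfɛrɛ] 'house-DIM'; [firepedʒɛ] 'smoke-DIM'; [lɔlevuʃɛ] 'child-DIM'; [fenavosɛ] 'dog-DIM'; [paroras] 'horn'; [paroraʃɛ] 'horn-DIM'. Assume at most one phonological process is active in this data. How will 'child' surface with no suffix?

[lɔlevus]

'horn' shows [s] ~ [ʃ] at the end of the stem ([paroras] vs [paroraʃɛ]).
The stem 'dog' ([fenavos], [fenavosɛ]) shows [s] unchanged in both environments, so [s] cannot be basic with [ʃ] derived before the DIM suffix.
Therefore /ʃ/ is basic and [s] is derived by depalatalization (palato-alveolar /dʒ/ and /ʃ/ become [g] and [s] when no front vowel follows).
From [lɔlevuʃɛ] the stem 'child' is /lɔlevuʃ/; when no front vowel follows this yields [lɔlevus].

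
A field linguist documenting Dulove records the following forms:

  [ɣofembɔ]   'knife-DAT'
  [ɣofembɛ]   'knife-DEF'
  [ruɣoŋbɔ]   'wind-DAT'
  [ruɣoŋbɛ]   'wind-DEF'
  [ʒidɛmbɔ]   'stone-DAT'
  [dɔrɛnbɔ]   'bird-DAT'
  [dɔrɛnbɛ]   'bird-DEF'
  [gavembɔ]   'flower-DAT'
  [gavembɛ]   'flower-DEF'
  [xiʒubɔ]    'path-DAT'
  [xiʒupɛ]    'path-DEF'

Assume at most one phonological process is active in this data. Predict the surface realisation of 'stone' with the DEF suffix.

[ʒidɛmbɛ]

The DEF suffix surfaces as [-bɛ] and [-pɛ], depending on the final segment of the stem.
By contrast the DAT suffix keeps its initial [b] throughout — that segment must be underlying.
The DEF suffix is therefore /-pɛ/ underlyingly, with post-nasal voicing: voiceless stops become voiced after a nasal.
After 'stone', which ends in a nasal, the suffix surfaces as [-bɛ], giving [ʒidɛmbɛ].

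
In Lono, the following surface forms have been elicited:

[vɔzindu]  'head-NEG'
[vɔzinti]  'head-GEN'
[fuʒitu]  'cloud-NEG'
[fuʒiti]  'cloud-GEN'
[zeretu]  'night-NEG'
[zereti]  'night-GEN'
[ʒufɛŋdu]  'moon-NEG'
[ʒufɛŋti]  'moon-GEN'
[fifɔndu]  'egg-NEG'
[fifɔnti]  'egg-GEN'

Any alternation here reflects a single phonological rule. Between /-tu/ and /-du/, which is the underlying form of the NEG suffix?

/-du/

The NEG morpheme has two allomorphs, [-du] and [-tu].
The GEN suffix, which begins with [t], is invariant after every stem; so [t] is not altered by any rule here.
The NEG suffix is therefore /-du/ underlyingly, with post-vocalic devoicing: voiced stops become voiceless after a vowel.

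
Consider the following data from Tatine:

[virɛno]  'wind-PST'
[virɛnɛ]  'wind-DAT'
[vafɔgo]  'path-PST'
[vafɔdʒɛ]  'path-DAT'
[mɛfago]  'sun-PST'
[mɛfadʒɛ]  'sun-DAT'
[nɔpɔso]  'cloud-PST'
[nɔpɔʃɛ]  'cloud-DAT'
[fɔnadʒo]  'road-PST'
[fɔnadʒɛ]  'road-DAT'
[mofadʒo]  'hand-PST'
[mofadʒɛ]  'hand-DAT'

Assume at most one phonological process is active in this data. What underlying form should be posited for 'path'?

'path' shows [g] ~ [dʒ] at the end of the stem ([vafɔgo] vs [vafɔdʒɛ]).
If /dʒ/ were underlying and a rule turned it into [g] before the PST suffix, 'road' would also alternate; but it has [dʒ] in both [fɔnadʒo] and [fɔnadʒɛ].
The underlying segment must be /g/; /g/ and /s/ become palato-alveolar [dʒ] and [ʃ] before a front vowel, yielding [dʒ] there.

/vafɔg/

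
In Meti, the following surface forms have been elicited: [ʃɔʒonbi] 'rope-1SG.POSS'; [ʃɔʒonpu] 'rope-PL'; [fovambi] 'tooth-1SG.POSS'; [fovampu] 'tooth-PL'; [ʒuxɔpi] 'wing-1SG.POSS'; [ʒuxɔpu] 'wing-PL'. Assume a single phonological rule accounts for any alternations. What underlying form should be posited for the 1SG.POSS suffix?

/-bi/

The 1SG.POSS suffix surfaces as [-bi] and [-pi], depending on the final segment of the stem.
By contrast the PL suffix keeps its initial [p] throughout — that segment must be underlying.
So the underlying form is /-bi/, and voiced stops become voiceless after a vowel.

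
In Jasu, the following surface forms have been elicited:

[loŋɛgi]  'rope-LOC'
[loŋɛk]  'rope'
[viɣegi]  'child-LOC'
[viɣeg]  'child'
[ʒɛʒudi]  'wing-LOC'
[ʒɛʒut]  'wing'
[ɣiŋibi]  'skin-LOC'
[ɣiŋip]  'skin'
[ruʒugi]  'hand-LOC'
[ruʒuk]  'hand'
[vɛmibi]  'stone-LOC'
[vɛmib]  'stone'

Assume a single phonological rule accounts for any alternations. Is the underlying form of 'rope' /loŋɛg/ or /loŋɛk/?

'rope' shows [g] ~ [k] at the end of the stem ([loŋɛgi] vs [loŋɛk]).
But 'child' keeps [g] in both environments ([viɣegi], [viɣeg]), so there is no rule changing /g/ to [k] in isolation.
The alternation reflects intervocalic voicing: voiceless stops become voiced between vowels. /k/ is underlying.

/loŋɛk/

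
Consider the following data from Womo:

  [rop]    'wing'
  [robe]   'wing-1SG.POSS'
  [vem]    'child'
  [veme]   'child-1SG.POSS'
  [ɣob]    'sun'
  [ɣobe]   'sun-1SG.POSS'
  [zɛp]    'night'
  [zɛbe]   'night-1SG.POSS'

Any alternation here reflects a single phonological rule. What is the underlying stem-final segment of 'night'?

/p/

The stem for 'night' ends in [p] in [zɛp] but [b] in [zɛbe].
But 'sun' keeps [b] in both environments ([ɣob], [ɣobe]), so there is no rule changing /b/ to [p] in isolation.
So /p/ is underlying, and a rule of intervocalic voicing — voiceless stops become voiced between vowels — gives [b].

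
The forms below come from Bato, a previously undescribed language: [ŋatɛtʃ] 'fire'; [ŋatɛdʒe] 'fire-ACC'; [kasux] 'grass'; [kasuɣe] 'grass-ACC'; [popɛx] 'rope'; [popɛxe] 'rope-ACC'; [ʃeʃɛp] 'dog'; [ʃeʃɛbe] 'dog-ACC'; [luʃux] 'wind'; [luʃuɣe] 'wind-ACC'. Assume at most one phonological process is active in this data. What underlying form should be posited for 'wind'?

In [luʃux] and [luʃuɣe] the final segment of 'wind' alternates: [x] ~ [ɣ].
Compare 'rope', with invariant [x] in [popɛx] and [popɛxe]: an analysis with underlying /x/ and a rule producing [ɣ] before the ACC suffix would wrongly predict alternation here too.
So /ɣ/ is underlying, and a rule of word-final obstruent devoicing — voiced obstruents become voiceless word-finally — gives [x].

/luʃuɣ/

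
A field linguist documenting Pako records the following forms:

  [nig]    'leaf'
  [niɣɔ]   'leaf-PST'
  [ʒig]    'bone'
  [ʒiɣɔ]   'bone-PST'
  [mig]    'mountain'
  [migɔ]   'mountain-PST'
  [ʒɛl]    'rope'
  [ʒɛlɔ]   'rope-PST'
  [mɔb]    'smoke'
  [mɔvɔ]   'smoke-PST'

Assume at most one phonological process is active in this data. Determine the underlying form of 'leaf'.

/niɣ/

The stem for 'leaf' ends in [g] in [nig] but [ɣ] in [niɣɔ].
But 'mountain' keeps [g] in both environments ([mig], [migɔ]), so there is no rule changing /g/ to [ɣ] before the PST suffix.
The underlying segment must be /ɣ/; voiced fricatives become stops word-finally, yielding [g] there.
The underlying form of 'leaf' is therefore /niɣ/.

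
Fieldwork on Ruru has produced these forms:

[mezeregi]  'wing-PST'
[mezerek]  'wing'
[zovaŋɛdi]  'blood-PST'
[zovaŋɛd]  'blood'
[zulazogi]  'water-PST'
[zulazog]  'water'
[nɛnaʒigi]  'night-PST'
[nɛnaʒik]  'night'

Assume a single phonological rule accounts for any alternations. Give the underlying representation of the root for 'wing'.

/mezerek/

In [mezeregi] and [mezerek] the final segment of 'wing' alternates: [g] ~ [k].
If /g/ were underlying and a rule turned it into [k] in isolation, 'water' would also alternate; but it has [g] in both [zulazogi] and [zulazog].
The alternation reflects intervocalic voicing: voiceless stops become voiced between vowels. /k/ is underlying.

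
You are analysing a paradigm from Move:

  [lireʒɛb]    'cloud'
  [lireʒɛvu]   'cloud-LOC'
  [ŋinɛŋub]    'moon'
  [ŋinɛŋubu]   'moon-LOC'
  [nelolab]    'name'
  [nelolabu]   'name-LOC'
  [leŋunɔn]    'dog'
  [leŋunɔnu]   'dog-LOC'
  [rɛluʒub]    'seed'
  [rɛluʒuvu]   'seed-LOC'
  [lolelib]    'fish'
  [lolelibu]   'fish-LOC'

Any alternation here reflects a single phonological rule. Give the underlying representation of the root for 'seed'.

In [rɛluʒub] and [rɛluʒuvu] the final segment of 'seed' alternates: [b] ~ [v].
If /b/ were underlying and a rule turned it into [v] before the LOC suffix, 'name' would also alternate; but it has [b] in both [nelolab] and [nelolabu].
The alternation reflects word-final hardening: voiced fricatives become stops word-finally. /v/ is underlying.

/rɛluʒuv/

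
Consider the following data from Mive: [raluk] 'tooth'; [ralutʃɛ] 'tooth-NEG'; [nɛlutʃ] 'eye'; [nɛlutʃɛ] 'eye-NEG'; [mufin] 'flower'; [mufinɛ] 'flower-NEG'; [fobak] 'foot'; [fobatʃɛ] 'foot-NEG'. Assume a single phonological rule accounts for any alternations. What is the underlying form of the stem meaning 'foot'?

The stem for 'foot' ends in [k] in [fobak] but [tʃ] in [fobatʃɛ].
But 'eye' keeps [tʃ] in both environments ([nɛlutʃ], [nɛlutʃɛ]), so there is no rule changing /tʃ/ to [k] in isolation.
The alternation reflects palatalization before a front vowel: /k/ becomes palato-alveolar [tʃ] before a front vowel. /k/ is underlying.
Hence 'foot' is /fobak/ underlyingly.

/fobak/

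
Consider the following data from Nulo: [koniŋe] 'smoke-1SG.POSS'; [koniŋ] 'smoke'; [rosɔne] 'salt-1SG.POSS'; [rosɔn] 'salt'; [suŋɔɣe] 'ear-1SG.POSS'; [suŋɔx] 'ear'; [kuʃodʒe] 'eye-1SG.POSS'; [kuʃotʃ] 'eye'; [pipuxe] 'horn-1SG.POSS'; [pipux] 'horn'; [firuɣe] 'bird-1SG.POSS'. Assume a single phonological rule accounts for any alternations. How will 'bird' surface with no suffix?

[firux]

In [suŋɔɣe] and [suŋɔx] the final segment of 'ear' alternates: [ɣ] ~ [x].
If /x/ were underlying and a rule turned it into [ɣ] before the 1SG.POSS suffix, 'horn' would also alternate; but it has [x] in both [pipuxe] and [pipux].
The alternation reflects word-final obstruent devoicing: voiced obstruents become voiceless word-finally. /ɣ/ is underlying.
The one attested form of 'bird', [firuɣe], shows underlying /firuɣ/. Applying the same rule word-finally gives [firux].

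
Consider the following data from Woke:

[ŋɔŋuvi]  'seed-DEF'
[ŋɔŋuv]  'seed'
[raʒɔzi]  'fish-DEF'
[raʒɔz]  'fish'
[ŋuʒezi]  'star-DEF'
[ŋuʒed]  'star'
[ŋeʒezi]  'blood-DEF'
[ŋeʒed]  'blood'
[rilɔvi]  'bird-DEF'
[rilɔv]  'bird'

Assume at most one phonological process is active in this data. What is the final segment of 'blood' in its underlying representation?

/d/

In [ŋeʒezi] and [ŋeʒed] the final segment of 'blood' alternates: [z] ~ [d].
Compare 'fish', with invariant [z] in [raʒɔzi] and [raʒɔz]: an analysis with underlying /z/ and a rule producing [d] in isolation would wrongly predict alternation here too.
The underlying segment must be /d/; voiced stops become fricatives between vowels, yielding [z] there.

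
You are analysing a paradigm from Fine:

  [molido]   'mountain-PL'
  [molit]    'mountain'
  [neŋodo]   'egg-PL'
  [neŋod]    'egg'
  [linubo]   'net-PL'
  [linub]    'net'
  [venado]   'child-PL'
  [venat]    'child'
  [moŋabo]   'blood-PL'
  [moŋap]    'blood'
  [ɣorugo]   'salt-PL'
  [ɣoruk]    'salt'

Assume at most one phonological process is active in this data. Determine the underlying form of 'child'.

/venat/

The stem for 'child' ends in [d] in [venado] but [t] in [venat].
But 'egg' keeps [d] in both environments ([neŋodo], [neŋod]), so there is no rule changing /d/ to [t] in isolation.
So /t/ is underlying, and a rule of intervocalic voicing — voiceless stops become voiced between vowels — gives [d].
Hence 'child' is /venat/ underlyingly.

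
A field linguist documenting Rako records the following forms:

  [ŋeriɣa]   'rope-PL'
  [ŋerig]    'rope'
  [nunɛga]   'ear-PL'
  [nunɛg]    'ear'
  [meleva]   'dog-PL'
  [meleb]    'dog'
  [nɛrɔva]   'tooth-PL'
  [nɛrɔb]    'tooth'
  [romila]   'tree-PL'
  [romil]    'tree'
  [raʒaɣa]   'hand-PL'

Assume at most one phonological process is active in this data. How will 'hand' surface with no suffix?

[raʒag]

In [ŋeriɣa] and [ŋerig] the final segment of 'rope' alternates: [ɣ] ~ [g].
Compare 'ear', with invariant [g] in [nunɛga] and [nunɛg]: an analysis with underlying /g/ and a rule producing [ɣ] before the PL suffix would wrongly predict alternation here too.
Therefore /ɣ/ is basic and [g] is derived by word-final hardening (voiced fricatives become stops word-finally).
The one attested form of 'hand', [raʒaɣa], shows underlying /raʒaɣ/. Applying the same rule word-finally gives [raʒag].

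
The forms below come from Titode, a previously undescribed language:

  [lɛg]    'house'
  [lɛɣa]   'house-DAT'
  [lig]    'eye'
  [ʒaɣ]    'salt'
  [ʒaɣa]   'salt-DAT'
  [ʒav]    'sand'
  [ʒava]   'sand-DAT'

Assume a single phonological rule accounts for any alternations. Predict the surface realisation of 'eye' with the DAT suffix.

[liɣa]

The stem for 'house' ends in [g] in [lɛg] but [ɣ] in [lɛɣa].
If /ɣ/ were underlying and a rule turned it into [g] in isolation, 'salt' would also alternate; but it has [ɣ] in both [ʒaɣ] and [ʒaɣa].
So /g/ is underlying, and a rule of intervocalic spirantization — voiced stops become fricatives between vowels — gives [ɣ].
The one attested form of 'eye', [lig], shows underlying /lig/. Applying the same rule between vowels gives [liɣa].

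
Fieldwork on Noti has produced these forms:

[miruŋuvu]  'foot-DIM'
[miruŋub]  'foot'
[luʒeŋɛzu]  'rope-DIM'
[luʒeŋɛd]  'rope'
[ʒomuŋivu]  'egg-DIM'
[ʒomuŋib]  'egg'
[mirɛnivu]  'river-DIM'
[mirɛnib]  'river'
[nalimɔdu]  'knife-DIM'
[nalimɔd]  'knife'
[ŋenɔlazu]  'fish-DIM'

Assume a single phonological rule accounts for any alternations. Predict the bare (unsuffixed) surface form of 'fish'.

[ŋenɔlad]

In [luʒeŋɛzu] and [luʒeŋɛd] the final segment of 'rope' alternates: [z] ~ [d].
If /d/ were underlying and a rule turned it into [z] before the DIM suffix, 'knife' would also alternate; but it has [d] in both [nalimɔdu] and [nalimɔd].
So /z/ is underlying, and a rule of word-final hardening — voiced fricatives become stops word-finally — gives [d].
The one attested form of 'fish', [ŋenɔlazu], shows underlying /ŋenɔlaz/. Applying the same rule word-finally gives [ŋenɔlad].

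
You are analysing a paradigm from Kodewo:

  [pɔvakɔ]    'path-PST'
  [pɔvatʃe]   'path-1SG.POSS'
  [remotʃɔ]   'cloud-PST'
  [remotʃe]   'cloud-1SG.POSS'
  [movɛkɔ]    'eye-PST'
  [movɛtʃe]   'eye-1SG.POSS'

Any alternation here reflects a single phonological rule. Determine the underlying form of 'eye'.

In [movɛkɔ] and [movɛtʃe] the final segment of 'eye' alternates: [k] ~ [tʃ].
But 'cloud' keeps [tʃ] in both environments ([remotʃɔ], [remotʃe]), so there is no rule changing /tʃ/ to [k] before the PST suffix.
The alternation reflects palatalization before a front vowel: /k/ becomes palato-alveolar [tʃ] before a front vowel. /k/ is underlying.

/movɛk/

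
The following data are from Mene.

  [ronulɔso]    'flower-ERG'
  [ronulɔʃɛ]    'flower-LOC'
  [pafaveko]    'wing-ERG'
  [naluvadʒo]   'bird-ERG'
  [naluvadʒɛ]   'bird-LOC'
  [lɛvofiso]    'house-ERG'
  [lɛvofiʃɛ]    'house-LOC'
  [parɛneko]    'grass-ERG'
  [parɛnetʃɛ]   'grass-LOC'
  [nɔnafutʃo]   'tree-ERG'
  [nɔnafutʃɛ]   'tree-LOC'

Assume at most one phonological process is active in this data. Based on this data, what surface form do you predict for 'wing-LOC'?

[pafavetʃɛ]

In [parɛneko] and [parɛnetʃɛ] the final segment of 'grass' alternates: [k] ~ [tʃ].
Compare 'tree', with invariant [tʃ] in [nɔnafutʃo] and [nɔnafutʃɛ]: an analysis with underlying /tʃ/ and a rule producing [k] before the ERG suffix would wrongly predict alternation here too.
So /k/ is underlying, and a rule of palatalization before a front vowel — /k/ and /s/ become palato-alveolar [tʃ] and [ʃ] before a front vowel — gives [tʃ].
From [pafaveko] the stem 'wing' is /pafavek/; before a front vowel this yields [pafavetʃɛ].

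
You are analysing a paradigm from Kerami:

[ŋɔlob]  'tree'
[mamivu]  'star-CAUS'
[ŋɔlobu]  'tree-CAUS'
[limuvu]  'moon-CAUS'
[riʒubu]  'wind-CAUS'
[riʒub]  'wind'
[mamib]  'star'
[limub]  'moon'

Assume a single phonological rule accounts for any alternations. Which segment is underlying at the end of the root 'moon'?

The root 'moon' surfaces as [limub] and [limuvu], with a stem-final [b] ~ [v] alternation.
Compare 'tree', with invariant [b] in [ŋɔlob] and [ŋɔlobu]: an analysis with underlying /b/ and a rule producing [v] before the CAUS suffix would wrongly predict alternation here too.
Therefore /v/ is basic and [b] is derived by word-final hardening (voiced fricatives become stops word-finally).

/v/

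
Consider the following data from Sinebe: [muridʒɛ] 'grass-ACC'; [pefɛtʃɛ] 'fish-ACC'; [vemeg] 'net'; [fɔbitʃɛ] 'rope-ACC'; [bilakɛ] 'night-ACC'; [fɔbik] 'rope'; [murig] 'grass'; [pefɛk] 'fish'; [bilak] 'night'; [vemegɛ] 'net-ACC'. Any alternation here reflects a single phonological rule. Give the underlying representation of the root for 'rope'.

In [fɔbik] and [fɔbitʃɛ] the final segment of 'rope' alternates: [k] ~ [tʃ].
Compare 'night', with invariant [k] in [bilak] and [bilakɛ]: an analysis with underlying /k/ and a rule producing [tʃ] before the ACC suffix would wrongly predict alternation here too.
So /tʃ/ is underlying, and a rule of depalatalization — palato-alveolar /tʃ/ and /dʒ/ become [k] and [g] when no front vowel follows — gives [k].

/fɔbitʃ/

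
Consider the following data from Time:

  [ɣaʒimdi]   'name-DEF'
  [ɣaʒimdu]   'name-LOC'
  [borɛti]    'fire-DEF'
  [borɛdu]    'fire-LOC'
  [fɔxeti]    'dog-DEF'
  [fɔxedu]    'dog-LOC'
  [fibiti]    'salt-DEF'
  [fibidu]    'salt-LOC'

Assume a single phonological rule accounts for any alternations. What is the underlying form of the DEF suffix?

The DEF suffix surfaces as [-di] and [-ti], depending on the final segment of the stem.
By contrast the LOC suffix keeps its initial [d] throughout — that segment must be underlying.
So the underlying form is /-ti/, and voiceless stops become voiced after a nasal.

/-ti/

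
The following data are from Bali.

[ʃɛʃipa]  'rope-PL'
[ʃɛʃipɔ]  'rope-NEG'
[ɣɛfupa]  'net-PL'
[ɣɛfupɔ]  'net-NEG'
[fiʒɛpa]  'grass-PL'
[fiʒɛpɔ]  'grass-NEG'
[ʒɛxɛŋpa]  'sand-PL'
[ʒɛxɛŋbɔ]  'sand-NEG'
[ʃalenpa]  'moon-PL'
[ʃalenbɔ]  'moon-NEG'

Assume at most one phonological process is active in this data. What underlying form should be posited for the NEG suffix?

/-bɔ/

The NEG morpheme has two allomorphs, [-bɔ] and [-pɔ].
By contrast the PL suffix keeps its initial [p] throughout — that segment must be underlying.
So the underlying form is /-bɔ/, and voiced stops become voiceless after a vowel.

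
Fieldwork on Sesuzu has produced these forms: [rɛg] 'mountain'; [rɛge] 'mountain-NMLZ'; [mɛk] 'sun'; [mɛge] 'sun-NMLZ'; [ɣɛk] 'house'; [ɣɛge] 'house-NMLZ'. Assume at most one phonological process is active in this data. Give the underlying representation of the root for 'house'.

/ɣɛk/

The stem for 'house' ends in [k] in [ɣɛk] but [g] in [ɣɛge].
If /g/ were underlying and a rule turned it into [k] in isolation, 'mountain' would also alternate; but it has [g] in both [rɛg] and [rɛge].
The underlying segment must be /k/; voiceless stops become voiced between vowels, yielding [g] there.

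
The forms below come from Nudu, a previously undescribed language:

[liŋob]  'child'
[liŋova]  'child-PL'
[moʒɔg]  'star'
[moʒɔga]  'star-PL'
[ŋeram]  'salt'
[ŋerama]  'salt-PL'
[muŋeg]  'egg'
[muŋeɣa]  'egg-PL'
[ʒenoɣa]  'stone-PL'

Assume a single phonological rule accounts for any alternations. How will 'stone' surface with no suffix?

[ʒenog]

The root 'egg' surfaces as [muŋeg] and [muŋeɣa], with a stem-final [g] ~ [ɣ] alternation.
But 'star' keeps [g] in both environments ([moʒɔg], [moʒɔga]), so there is no rule changing /g/ to [ɣ] before the PL suffix.
So /ɣ/ is underlying, and a rule of word-final hardening — voiced fricatives become stops word-finally — gives [g].
From [ʒenoɣa] the stem 'stone' is /ʒenoɣ/; word-finally this yields [ʒenog].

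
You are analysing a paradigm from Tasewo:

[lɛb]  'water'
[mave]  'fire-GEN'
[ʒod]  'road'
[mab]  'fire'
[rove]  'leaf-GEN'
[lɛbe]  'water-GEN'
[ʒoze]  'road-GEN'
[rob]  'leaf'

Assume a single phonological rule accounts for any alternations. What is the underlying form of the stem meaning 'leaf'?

The stem for 'leaf' ends in [b] in [rob] but [v] in [rove].
If /b/ were underlying and a rule turned it into [v] before the GEN suffix, 'water' would also alternate; but it has [b] in both [lɛb] and [lɛbe].
Therefore /v/ is basic and [b] is derived by word-final hardening (voiced fricatives become stops word-finally).
The underlying form of 'leaf' is therefore /rov/.

/rov/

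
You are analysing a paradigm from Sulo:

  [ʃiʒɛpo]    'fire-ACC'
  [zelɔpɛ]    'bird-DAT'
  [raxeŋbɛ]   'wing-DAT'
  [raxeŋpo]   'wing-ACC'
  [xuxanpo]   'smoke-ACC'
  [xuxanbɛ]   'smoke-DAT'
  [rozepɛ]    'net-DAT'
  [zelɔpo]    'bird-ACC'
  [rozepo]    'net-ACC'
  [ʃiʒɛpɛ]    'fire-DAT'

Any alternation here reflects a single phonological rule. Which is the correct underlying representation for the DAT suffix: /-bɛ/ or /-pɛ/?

The DAT suffix surfaces as [-bɛ] and [-pɛ], depending on the final segment of the stem.
The ACC suffix, which begins with [p], is invariant after every stem; so [p] is not altered by any rule here.
So the underlying form is /-bɛ/, and voiced stops become voiceless after a vowel.

/-bɛ/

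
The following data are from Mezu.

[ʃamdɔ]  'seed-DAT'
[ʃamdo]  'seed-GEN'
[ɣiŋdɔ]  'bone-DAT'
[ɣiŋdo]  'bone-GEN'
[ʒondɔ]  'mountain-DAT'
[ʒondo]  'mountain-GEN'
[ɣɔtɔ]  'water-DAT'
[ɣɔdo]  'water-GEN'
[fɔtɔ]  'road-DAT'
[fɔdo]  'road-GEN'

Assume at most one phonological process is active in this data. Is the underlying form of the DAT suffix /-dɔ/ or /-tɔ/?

The DAT suffix surfaces as [-dɔ] and [-tɔ], depending on the final segment of the stem.
By contrast the GEN suffix keeps its initial [d] throughout — that segment must be underlying.
So the underlying form is /-tɔ/, and voiceless stops become voiced after a nasal.

/-tɔ/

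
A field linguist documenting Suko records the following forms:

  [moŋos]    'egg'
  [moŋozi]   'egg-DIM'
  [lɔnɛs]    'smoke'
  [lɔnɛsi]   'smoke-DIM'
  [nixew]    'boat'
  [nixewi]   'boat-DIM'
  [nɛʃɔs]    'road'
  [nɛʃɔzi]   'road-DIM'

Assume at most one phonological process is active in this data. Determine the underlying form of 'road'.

/nɛʃɔz/

The stem for 'road' ends in [s] in [nɛʃɔs] but [z] in [nɛʃɔzi].
Compare 'smoke', with invariant [s] in [lɔnɛs] and [lɔnɛsi]: an analysis with underlying /s/ and a rule producing [z] before the DIM suffix would wrongly predict alternation here too.
Therefore /z/ is basic and [s] is derived by word-final obstruent devoicing (voiced obstruents become voiceless word-finally).
Hence 'road' is /nɛʃɔz/ underlyingly.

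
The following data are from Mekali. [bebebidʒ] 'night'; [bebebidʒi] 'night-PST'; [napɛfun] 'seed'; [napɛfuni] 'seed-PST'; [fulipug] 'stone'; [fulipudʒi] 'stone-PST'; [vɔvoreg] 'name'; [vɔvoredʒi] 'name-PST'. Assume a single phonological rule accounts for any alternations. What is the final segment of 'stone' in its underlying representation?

The stem for 'stone' ends in [g] in [fulipug] but [dʒ] in [fulipudʒi].
The stem 'night' ([bebebidʒ], [bebebidʒi]) shows [dʒ] unchanged in both environments, so [dʒ] cannot be basic with [g] derived in isolation.
The underlying segment must be /g/; /g/ becomes palato-alveolar [dʒ] before a front vowel, yielding [dʒ] there.

/g/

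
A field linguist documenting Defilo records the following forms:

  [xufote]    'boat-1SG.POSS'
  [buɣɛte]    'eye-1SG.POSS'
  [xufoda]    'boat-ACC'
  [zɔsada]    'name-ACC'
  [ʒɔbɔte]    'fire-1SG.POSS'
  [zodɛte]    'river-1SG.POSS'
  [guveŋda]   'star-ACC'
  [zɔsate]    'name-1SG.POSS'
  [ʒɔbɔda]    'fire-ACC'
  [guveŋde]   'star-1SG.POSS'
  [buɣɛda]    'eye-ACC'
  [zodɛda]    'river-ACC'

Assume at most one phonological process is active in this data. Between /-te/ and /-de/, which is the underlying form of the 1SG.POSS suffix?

The 1SG.POSS morpheme has two allomorphs, [-de] and [-te].
The ACC suffix, which begins with [d], is invariant after every stem; so [d] is not altered by any rule here.
The 1SG.POSS suffix is therefore /-te/ underlyingly, with post-nasal voicing: voiceless stops become voiced after a nasal.

/-te/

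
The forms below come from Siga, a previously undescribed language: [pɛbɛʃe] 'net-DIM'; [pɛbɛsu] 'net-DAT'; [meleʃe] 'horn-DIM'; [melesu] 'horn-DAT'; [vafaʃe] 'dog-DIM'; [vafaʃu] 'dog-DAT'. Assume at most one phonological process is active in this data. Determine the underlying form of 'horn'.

/meles/

'horn' shows [ʃ] ~ [s] at the end of the stem ([meleʃe] vs [melesu]).
The stem 'dog' ([vafaʃe], [vafaʃu]) shows [ʃ] unchanged in both environments, so [ʃ] cannot be basic with [s] derived before the DAT suffix.
The alternation reflects palatalization before a front vowel: /s/ becomes palato-alveolar [ʃ] before a front vowel. /s/ is underlying.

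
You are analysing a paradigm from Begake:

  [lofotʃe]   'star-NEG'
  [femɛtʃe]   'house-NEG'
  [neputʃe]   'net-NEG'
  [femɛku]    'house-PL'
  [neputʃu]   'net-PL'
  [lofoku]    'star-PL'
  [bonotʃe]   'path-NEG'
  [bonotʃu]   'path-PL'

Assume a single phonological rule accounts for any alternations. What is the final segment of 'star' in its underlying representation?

/k/

The root 'star' surfaces as [lofoku] and [lofotʃe], with a stem-final [k] ~ [tʃ] alternation.
If /tʃ/ were underlying and a rule turned it into [k] before the PL suffix, 'net' would also alternate; but it has [tʃ] in both [neputʃu] and [neputʃe].
Therefore /k/ is basic and [tʃ] is derived by palatalization before a front vowel (/k/ becomes palato-alveolar [tʃ] before a front vowel).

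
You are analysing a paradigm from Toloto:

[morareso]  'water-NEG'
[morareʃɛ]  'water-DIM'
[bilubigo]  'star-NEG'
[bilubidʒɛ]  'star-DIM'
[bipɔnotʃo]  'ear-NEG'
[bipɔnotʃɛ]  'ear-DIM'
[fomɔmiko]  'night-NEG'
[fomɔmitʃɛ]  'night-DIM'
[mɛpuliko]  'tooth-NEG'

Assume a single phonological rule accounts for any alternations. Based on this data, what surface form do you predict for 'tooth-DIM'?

[mɛpulitʃɛ]

'night' shows [k] ~ [tʃ] at the end of the stem ([fomɔmiko] vs [fomɔmitʃɛ]).
Compare 'ear', with invariant [tʃ] in [bipɔnotʃo] and [bipɔnotʃɛ]: an analysis with underlying /tʃ/ and a rule producing [k] before the NEG suffix would wrongly predict alternation here too.
So /k/ is underlying, and a rule of palatalization before a front vowel — /k/, /g/ and /s/ become palato-alveolar [tʃ], [dʒ] and [ʃ] before a front vowel — gives [tʃ].
From [mɛpuliko] the stem 'tooth' is /mɛpulik/; before a front vowel this yields [mɛpulitʃɛ].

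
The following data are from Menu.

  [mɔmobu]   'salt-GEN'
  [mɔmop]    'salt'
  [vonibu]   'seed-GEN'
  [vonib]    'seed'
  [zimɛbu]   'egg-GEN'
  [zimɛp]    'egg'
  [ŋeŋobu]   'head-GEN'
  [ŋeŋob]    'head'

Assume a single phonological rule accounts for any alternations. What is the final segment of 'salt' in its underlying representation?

/p/

The stem for 'salt' ends in [b] in [mɔmobu] but [p] in [mɔmop].
If /b/ were underlying and a rule turned it into [p] in isolation, 'seed' would also alternate; but it has [b] in both [vonibu] and [vonib].
Therefore /p/ is basic and [b] is derived by intervocalic voicing (voiceless stops become voiced between vowels).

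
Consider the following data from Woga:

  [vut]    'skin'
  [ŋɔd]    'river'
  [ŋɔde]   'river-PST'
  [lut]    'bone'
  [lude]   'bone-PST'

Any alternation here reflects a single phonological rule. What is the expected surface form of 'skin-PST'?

'bone' shows [t] ~ [d] at the end of the stem ([lut] vs [lude]).
If /d/ were underlying and a rule turned it into [t] in isolation, 'river' would also alternate; but it has [d] in both [ŋɔd] and [ŋɔde].
Therefore /t/ is basic and [d] is derived by intervocalic voicing (voiceless stops become voiced between vowels).
From [vut] the stem 'skin' is /vut/; between vowels this yields [vude].

[vude]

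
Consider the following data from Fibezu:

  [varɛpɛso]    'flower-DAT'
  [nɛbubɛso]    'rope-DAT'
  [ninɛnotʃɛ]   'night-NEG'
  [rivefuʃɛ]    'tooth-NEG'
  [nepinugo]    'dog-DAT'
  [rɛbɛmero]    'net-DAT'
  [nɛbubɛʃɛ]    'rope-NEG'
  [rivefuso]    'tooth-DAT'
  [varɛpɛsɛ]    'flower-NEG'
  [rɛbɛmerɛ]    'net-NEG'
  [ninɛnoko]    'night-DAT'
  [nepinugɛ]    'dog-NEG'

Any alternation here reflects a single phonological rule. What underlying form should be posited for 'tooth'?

The root 'tooth' surfaces as [rivefuʃɛ] and [rivefuso], with a stem-final [ʃ] ~ [s] alternation.
But 'flower' keeps [s] in both environments ([varɛpɛsɛ], [varɛpɛso]), so there is no rule changing /s/ to [ʃ] before the NEG suffix.
The alternation reflects depalatalization: palato-alveolar /tʃ/ and /ʃ/ become [k] and [s] when no front vowel follows. /ʃ/ is underlying.
Hence 'tooth' is /rivefuʃ/ underlyingly.

/rivefuʃ/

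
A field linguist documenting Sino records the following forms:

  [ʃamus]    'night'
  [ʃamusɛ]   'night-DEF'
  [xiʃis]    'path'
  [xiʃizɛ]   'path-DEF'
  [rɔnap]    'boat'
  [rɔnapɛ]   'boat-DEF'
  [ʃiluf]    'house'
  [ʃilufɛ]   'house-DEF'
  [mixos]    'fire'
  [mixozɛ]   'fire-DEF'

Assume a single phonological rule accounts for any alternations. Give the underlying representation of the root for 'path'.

The stem for 'path' ends in [s] in [xiʃis] but [z] in [xiʃizɛ].
But 'night' keeps [s] in both environments ([ʃamus], [ʃamusɛ]), so there is no rule changing /s/ to [z] before the DEF suffix.
The alternation reflects word-final obstruent devoicing: voiced obstruents become voiceless word-finally. /z/ is underlying.

/xiʃiz/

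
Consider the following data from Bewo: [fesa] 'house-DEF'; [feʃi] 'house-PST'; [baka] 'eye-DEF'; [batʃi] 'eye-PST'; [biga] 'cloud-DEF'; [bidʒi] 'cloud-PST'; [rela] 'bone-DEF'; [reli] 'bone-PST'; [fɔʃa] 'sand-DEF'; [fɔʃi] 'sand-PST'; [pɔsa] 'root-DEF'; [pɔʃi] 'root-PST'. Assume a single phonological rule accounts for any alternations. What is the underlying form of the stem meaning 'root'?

/pɔs/

The stem for 'root' ends in [s] in [pɔsa] but [ʃ] in [pɔʃi].
If /ʃ/ were underlying and a rule turned it into [s] before the DEF suffix, 'sand' would also alternate; but it has [ʃ] in both [fɔʃa] and [fɔʃi].
The underlying segment must be /s/; /k/, /g/ and /s/ become palato-alveolar [tʃ], [dʒ] and [ʃ] before a front vowel, yielding [ʃ] there.
The underlying form of 'root' is therefore /pɔs/.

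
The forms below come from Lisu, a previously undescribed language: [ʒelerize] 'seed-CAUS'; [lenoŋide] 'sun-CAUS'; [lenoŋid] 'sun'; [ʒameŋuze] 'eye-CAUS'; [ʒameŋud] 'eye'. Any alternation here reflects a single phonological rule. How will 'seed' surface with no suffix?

[ʒelerid]

'eye' shows [z] ~ [d] at the end of the stem ([ʒameŋuze] vs [ʒameŋud]).
The stem 'sun' ([lenoŋide], [lenoŋid]) shows [d] unchanged in both environments, so [d] cannot be basic with [z] derived before the CAUS suffix.
So /z/ is underlying, and a rule of word-final hardening — voiced fricatives become stops word-finally — gives [d].
From [ʒelerize] the stem 'seed' is /ʒeleriz/; word-finally this yields [ʒelerid].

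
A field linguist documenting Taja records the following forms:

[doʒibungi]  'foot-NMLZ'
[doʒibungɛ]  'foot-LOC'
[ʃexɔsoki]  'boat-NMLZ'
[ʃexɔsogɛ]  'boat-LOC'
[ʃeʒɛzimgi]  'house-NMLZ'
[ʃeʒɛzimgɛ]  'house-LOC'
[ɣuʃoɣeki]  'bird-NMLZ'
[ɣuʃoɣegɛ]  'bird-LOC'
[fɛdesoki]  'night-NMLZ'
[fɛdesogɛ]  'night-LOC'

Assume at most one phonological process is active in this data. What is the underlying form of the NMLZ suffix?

The NMLZ morpheme has two allomorphs, [-gi] and [-ki].
The LOC suffix, which begins with [g], is invariant after every stem; so [g] is not altered by any rule here.
So the underlying form is /-ki/, and voiceless stops become voiced after a nasal.

/-ki/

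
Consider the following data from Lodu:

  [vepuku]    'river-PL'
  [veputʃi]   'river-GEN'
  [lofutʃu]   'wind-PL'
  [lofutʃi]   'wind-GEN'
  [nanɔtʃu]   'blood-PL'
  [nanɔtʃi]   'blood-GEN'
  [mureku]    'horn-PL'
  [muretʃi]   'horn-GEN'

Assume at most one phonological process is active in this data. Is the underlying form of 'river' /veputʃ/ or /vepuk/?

The stem for 'river' ends in [k] in [vepuku] but [tʃ] in [veputʃi].
The stem 'wind' ([lofutʃu], [lofutʃi]) shows [tʃ] unchanged in both environments, so [tʃ] cannot be basic with [k] derived before the PL suffix.
So /k/ is underlying, and a rule of palatalization before a front vowel — /k/ becomes palato-alveolar [tʃ] before a front vowel — gives [tʃ].

/vepuk/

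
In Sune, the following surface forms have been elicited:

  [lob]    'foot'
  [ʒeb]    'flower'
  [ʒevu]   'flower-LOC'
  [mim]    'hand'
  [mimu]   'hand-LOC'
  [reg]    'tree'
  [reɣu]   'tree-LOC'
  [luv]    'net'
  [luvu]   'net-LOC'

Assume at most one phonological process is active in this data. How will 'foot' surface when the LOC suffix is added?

In [ʒeb] and [ʒevu] the final segment of 'flower' alternates: [b] ~ [v].
Compare 'net', with invariant [v] in [luv] and [luvu]: an analysis with underlying /v/ and a rule producing [b] in isolation would wrongly predict alternation here too.
The alternation reflects intervocalic spirantization: voiced stops become fricatives between vowels. /b/ is underlying.
The one attested form of 'foot', [lob], shows underlying /lob/. Applying the same rule between vowels gives [lovu].

[lovu]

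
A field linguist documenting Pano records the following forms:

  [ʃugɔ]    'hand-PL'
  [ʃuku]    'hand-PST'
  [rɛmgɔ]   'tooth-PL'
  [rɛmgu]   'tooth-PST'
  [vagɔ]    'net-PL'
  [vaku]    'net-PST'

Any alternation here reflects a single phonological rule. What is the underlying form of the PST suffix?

The PST morpheme has two allomorphs, [-gu] and [-ku].
The PL suffix, which begins with [g], is invariant after every stem; so [g] is not altered by any rule here.
So the underlying form is /-ku/, and voiceless stops become voiced after a nasal.

/-ku/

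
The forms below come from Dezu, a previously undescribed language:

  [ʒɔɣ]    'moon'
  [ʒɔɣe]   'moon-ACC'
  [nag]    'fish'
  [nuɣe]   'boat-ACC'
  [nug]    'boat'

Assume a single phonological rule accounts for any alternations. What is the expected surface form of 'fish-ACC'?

The stem for 'boat' ends in [g] in [nug] but [ɣ] in [nuɣe].
Compare 'moon', with invariant [ɣ] in [ʒɔɣ] and [ʒɔɣe]: an analysis with underlying /ɣ/ and a rule producing [g] in isolation would wrongly predict alternation here too.
So /g/ is underlying, and a rule of intervocalic spirantization — voiced stops become fricatives between vowels — gives [ɣ].
From [nag] the stem 'fish' is /nag/; between vowels this yields [naɣe].

[naɣe]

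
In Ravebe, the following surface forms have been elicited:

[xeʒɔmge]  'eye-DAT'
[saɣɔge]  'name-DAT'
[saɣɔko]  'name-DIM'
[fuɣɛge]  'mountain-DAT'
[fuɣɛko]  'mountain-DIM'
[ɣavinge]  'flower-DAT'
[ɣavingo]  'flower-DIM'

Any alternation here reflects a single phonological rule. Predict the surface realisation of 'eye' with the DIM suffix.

[xeʒɔmgo]

The DIM morpheme has two allomorphs, [-go] and [-ko].
The DAT suffix, which begins with [g], is invariant after every stem; so [g] is not altered by any rule here.
The DIM suffix is therefore /-ko/ underlyingly, with post-nasal voicing: voiceless stops become voiced after a nasal.
After 'eye', which ends in a nasal, the suffix surfaces as [-go], giving [xeʒɔmgo].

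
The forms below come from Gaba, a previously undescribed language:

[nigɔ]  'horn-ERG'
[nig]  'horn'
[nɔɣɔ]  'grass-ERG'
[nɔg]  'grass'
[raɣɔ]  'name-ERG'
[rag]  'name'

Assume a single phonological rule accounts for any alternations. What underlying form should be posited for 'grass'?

In [nɔɣɔ] and [nɔg] the final segment of 'grass' alternates: [ɣ] ~ [g].
Compare 'horn', with invariant [g] in [nigɔ] and [nig]: an analysis with underlying /g/ and a rule producing [ɣ] before the ERG suffix would wrongly predict alternation here too.
Therefore /ɣ/ is basic and [g] is derived by word-final hardening (voiced fricatives become stops word-finally).
The underlying form of 'grass' is therefore /nɔɣ/.

/nɔɣ/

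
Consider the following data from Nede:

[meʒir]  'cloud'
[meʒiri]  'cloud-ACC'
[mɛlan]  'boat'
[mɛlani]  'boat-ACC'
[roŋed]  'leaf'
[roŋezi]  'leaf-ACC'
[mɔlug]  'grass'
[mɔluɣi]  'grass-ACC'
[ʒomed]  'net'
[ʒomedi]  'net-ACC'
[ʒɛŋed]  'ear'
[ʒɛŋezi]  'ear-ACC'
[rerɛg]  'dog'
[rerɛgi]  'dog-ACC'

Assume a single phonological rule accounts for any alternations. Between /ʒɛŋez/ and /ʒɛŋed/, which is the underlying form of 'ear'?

/ʒɛŋez/

'ear' shows [d] ~ [z] at the end of the stem ([ʒɛŋed] vs [ʒɛŋezi]).
But 'net' keeps [d] in both environments ([ʒomed], [ʒomedi]), so there is no rule changing /d/ to [z] before the ACC suffix.
Therefore /z/ is basic and [d] is derived by word-final hardening (voiced fricatives become stops word-finally).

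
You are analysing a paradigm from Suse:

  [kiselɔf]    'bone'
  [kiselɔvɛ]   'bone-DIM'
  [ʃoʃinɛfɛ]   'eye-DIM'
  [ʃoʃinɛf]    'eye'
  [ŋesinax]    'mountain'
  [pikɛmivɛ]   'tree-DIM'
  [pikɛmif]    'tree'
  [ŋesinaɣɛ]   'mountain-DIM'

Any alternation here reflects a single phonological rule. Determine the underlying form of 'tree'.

The stem for 'tree' ends in [v] in [pikɛmivɛ] but [f] in [pikɛmif].
The stem 'eye' ([ʃoʃinɛfɛ], [ʃoʃinɛf]) shows [f] unchanged in both environments, so [f] cannot be basic with [v] derived before the DIM suffix.
The alternation reflects word-final obstruent devoicing: voiced obstruents become voiceless word-finally. /v/ is underlying.

/pikɛmiv/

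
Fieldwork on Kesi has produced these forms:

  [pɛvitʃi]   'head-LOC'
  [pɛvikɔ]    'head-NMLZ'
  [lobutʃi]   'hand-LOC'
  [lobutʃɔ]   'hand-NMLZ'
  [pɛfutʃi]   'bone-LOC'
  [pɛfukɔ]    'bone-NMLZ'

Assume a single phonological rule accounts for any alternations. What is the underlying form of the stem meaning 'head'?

In [pɛvitʃi] and [pɛvikɔ] the final segment of 'head' alternates: [tʃ] ~ [k].
Compare 'hand', with invariant [tʃ] in [lobutʃi] and [lobutʃɔ]: an analysis with underlying /tʃ/ and a rule producing [k] before the NMLZ suffix would wrongly predict alternation here too.
The underlying segment must be /k/; /k/ becomes palato-alveolar [tʃ] before a front vowel, yielding [tʃ] there.

/pɛvik/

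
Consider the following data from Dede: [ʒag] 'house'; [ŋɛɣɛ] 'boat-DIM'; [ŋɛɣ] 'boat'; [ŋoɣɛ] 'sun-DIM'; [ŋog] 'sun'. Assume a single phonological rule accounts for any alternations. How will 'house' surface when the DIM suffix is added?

[ʒaɣɛ]

The stem for 'sun' ends in [ɣ] in [ŋoɣɛ] but [g] in [ŋog].
The stem 'boat' ([ŋɛɣɛ], [ŋɛɣ]) shows [ɣ] unchanged in both environments, so [ɣ] cannot be basic with [g] derived in isolation.
So /g/ is underlying, and a rule of intervocalic spirantization — voiced stops become fricatives between vowels — gives [ɣ].
From [ʒag] the stem 'house' is /ʒag/; between vowels this yields [ʒaɣɛ].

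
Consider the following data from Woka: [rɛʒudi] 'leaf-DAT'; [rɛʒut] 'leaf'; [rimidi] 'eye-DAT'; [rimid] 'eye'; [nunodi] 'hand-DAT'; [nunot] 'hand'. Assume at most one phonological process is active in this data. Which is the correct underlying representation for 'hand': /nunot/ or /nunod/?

The root 'hand' surfaces as [nunodi] and [nunot], with a stem-final [d] ~ [t] alternation.
But 'eye' keeps [d] in both environments ([rimidi], [rimid]), so there is no rule changing /d/ to [t] in isolation.
So /t/ is underlying, and a rule of intervocalic voicing — voiceless stops become voiced between vowels — gives [d].

/nunot/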